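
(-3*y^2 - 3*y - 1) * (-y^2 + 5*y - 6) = 3*y^4 - 12*y^3 + 4*y^2 + 13*y + 6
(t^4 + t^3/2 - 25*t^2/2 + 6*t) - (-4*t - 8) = t^4 + t^3/2 - 25*t^2/2 + 10*t + 8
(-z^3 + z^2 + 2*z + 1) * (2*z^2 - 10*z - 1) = -2*z^5 + 12*z^4 - 5*z^3 - 19*z^2 - 12*z - 1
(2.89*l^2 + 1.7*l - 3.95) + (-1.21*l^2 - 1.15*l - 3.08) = 1.68*l^2 + 0.55*l - 7.03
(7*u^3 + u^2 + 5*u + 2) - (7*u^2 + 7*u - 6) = 7*u^3 - 6*u^2 - 2*u + 8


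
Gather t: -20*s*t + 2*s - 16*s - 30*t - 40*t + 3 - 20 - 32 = -14*s + t*(-20*s - 70) - 49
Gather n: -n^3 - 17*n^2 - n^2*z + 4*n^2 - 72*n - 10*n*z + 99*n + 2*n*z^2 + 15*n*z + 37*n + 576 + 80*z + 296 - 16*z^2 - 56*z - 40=-n^3 + n^2*(-z - 13) + n*(2*z^2 + 5*z + 64) - 16*z^2 + 24*z + 832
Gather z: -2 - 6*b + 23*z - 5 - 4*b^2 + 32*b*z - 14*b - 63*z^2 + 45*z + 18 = -4*b^2 - 20*b - 63*z^2 + z*(32*b + 68) + 11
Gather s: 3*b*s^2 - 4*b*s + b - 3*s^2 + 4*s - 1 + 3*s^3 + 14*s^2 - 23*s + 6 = b + 3*s^3 + s^2*(3*b + 11) + s*(-4*b - 19) + 5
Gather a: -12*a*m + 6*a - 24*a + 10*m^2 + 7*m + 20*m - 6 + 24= a*(-12*m - 18) + 10*m^2 + 27*m + 18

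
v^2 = v^2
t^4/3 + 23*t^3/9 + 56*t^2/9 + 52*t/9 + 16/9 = (t/3 + 1/3)*(t + 2/3)*(t + 2)*(t + 4)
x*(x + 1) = x^2 + x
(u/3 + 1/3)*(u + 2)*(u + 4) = u^3/3 + 7*u^2/3 + 14*u/3 + 8/3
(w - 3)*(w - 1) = w^2 - 4*w + 3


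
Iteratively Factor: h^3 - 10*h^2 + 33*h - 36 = (h - 3)*(h^2 - 7*h + 12) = (h - 3)^2*(h - 4)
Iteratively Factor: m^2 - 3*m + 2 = (m - 1)*(m - 2)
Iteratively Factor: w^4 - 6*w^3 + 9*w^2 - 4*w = (w - 1)*(w^3 - 5*w^2 + 4*w) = (w - 1)^2*(w^2 - 4*w) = (w - 4)*(w - 1)^2*(w)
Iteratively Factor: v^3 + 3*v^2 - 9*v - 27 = (v + 3)*(v^2 - 9) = (v - 3)*(v + 3)*(v + 3)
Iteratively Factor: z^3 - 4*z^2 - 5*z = (z - 5)*(z^2 + z) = z*(z - 5)*(z + 1)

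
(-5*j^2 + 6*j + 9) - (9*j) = -5*j^2 - 3*j + 9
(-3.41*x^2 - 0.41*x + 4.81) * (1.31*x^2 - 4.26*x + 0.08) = -4.4671*x^4 + 13.9895*x^3 + 7.7749*x^2 - 20.5234*x + 0.3848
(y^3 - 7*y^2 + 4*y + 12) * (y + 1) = y^4 - 6*y^3 - 3*y^2 + 16*y + 12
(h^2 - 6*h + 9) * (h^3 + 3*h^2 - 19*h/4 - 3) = h^5 - 3*h^4 - 55*h^3/4 + 105*h^2/2 - 99*h/4 - 27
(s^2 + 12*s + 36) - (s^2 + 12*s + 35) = 1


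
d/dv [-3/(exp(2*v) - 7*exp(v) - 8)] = (6*exp(v) - 21)*exp(v)/(-exp(2*v) + 7*exp(v) + 8)^2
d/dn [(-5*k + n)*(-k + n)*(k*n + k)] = k*(5*k^2 - 12*k*n - 6*k + 3*n^2 + 2*n)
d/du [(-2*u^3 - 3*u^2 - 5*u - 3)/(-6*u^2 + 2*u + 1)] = (12*u^4 - 8*u^3 - 42*u^2 - 42*u + 1)/(36*u^4 - 24*u^3 - 8*u^2 + 4*u + 1)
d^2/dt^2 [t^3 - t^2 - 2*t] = 6*t - 2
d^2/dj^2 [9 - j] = 0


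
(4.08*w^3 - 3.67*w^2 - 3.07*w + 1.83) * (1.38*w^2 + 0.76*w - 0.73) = 5.6304*w^5 - 1.9638*w^4 - 10.0042*w^3 + 2.8713*w^2 + 3.6319*w - 1.3359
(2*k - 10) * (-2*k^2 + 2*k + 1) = -4*k^3 + 24*k^2 - 18*k - 10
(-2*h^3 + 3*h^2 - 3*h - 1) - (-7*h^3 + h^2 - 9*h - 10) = 5*h^3 + 2*h^2 + 6*h + 9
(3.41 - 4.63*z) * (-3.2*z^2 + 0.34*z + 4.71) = 14.816*z^3 - 12.4862*z^2 - 20.6479*z + 16.0611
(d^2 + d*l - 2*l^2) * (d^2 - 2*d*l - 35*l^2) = d^4 - d^3*l - 39*d^2*l^2 - 31*d*l^3 + 70*l^4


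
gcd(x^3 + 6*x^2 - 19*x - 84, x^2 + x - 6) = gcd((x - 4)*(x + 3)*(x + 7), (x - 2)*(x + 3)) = x + 3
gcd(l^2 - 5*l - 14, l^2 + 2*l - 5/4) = 1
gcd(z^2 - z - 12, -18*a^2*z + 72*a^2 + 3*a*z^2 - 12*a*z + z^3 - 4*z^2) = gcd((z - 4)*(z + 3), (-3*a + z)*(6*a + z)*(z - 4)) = z - 4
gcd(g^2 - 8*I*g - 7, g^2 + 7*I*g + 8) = g - I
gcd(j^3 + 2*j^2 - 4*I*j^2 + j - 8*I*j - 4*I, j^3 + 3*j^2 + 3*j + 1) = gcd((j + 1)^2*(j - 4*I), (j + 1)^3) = j^2 + 2*j + 1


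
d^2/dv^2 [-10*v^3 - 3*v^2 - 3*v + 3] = -60*v - 6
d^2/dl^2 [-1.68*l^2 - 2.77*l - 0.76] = -3.36000000000000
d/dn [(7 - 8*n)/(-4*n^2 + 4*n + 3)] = 4*(-8*n^2 + 14*n - 13)/(16*n^4 - 32*n^3 - 8*n^2 + 24*n + 9)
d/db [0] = 0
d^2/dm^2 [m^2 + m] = 2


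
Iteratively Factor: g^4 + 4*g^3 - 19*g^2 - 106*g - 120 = (g + 4)*(g^3 - 19*g - 30) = (g - 5)*(g + 4)*(g^2 + 5*g + 6) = (g - 5)*(g + 2)*(g + 4)*(g + 3)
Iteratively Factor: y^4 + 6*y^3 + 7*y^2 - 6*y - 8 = (y - 1)*(y^3 + 7*y^2 + 14*y + 8) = (y - 1)*(y + 2)*(y^2 + 5*y + 4) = (y - 1)*(y + 2)*(y + 4)*(y + 1)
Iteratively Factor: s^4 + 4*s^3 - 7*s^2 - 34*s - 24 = (s - 3)*(s^3 + 7*s^2 + 14*s + 8) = (s - 3)*(s + 1)*(s^2 + 6*s + 8) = (s - 3)*(s + 1)*(s + 4)*(s + 2)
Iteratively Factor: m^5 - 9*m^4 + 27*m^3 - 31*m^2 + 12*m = (m - 4)*(m^4 - 5*m^3 + 7*m^2 - 3*m) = (m - 4)*(m - 3)*(m^3 - 2*m^2 + m) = (m - 4)*(m - 3)*(m - 1)*(m^2 - m) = m*(m - 4)*(m - 3)*(m - 1)*(m - 1)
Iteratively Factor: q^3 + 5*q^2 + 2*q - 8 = (q + 4)*(q^2 + q - 2) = (q + 2)*(q + 4)*(q - 1)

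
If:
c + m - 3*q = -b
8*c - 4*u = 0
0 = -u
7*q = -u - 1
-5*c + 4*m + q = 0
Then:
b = -13/28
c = 0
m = 1/28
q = -1/7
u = 0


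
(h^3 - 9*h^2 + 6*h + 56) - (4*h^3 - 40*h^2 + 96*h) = -3*h^3 + 31*h^2 - 90*h + 56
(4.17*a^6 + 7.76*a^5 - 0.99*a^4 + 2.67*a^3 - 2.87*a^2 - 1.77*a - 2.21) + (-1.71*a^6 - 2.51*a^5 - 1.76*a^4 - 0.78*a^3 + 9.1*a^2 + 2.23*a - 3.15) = 2.46*a^6 + 5.25*a^5 - 2.75*a^4 + 1.89*a^3 + 6.23*a^2 + 0.46*a - 5.36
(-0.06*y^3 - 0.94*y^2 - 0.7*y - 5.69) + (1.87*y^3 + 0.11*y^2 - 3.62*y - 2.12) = 1.81*y^3 - 0.83*y^2 - 4.32*y - 7.81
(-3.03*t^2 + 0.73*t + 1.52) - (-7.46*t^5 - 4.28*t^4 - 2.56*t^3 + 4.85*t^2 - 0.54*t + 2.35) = 7.46*t^5 + 4.28*t^4 + 2.56*t^3 - 7.88*t^2 + 1.27*t - 0.83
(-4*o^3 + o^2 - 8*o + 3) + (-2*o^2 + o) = -4*o^3 - o^2 - 7*o + 3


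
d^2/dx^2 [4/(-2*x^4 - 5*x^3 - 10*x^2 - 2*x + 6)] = 8*((12*x^2 + 15*x + 10)*(2*x^4 + 5*x^3 + 10*x^2 + 2*x - 6) - (8*x^3 + 15*x^2 + 20*x + 2)^2)/(2*x^4 + 5*x^3 + 10*x^2 + 2*x - 6)^3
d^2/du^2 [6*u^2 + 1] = 12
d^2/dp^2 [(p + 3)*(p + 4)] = 2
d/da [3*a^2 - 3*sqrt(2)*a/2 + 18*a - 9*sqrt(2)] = 6*a - 3*sqrt(2)/2 + 18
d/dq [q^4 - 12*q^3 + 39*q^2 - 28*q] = 4*q^3 - 36*q^2 + 78*q - 28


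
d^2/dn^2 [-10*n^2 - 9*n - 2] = -20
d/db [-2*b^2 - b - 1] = -4*b - 1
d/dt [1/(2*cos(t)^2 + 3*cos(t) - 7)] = (4*cos(t) + 3)*sin(t)/(3*cos(t) + cos(2*t) - 6)^2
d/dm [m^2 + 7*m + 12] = 2*m + 7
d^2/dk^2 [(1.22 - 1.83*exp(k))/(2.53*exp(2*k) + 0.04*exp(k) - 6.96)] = (-11.713647*exp(4*k) + 31.421588*exp(3*k) - 192.974232*exp(2*k) + 85.423424*exp(k) - 88.30848)*exp(k)/(16.194277*exp(6*k) + 0.768108*exp(5*k) - 133.638648*exp(4*k) - 4.226048*exp(3*k) + 367.638336*exp(2*k) + 5.812992*exp(k) - 337.153536)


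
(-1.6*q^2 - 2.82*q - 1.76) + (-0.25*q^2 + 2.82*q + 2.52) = 0.76 - 1.85*q^2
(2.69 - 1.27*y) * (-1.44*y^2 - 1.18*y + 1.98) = 1.8288*y^3 - 2.375*y^2 - 5.6888*y + 5.3262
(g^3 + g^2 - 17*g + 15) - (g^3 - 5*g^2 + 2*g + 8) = 6*g^2 - 19*g + 7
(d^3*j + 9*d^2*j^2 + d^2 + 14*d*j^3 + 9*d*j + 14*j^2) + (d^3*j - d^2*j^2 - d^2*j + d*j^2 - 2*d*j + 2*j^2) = 2*d^3*j + 8*d^2*j^2 - d^2*j + d^2 + 14*d*j^3 + d*j^2 + 7*d*j + 16*j^2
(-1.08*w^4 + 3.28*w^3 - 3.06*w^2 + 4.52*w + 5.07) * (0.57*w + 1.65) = -0.6156*w^5 + 0.0875999999999997*w^4 + 3.6678*w^3 - 2.4726*w^2 + 10.3479*w + 8.3655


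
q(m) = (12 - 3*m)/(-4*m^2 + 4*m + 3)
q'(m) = (12 - 3*m)*(8*m - 4)/(-4*m^2 + 4*m + 3)^2 - 3/(-4*m^2 + 4*m + 3)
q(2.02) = -1.13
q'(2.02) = 3.20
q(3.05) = -0.13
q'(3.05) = 0.26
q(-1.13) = -2.32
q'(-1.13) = -4.12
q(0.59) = 2.58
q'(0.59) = -0.29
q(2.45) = -0.41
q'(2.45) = 0.84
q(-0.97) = -3.21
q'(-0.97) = -7.49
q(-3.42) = -0.39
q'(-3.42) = -0.16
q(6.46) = 0.05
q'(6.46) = 0.00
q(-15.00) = -0.06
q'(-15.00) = 0.00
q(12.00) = 0.05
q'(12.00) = 0.00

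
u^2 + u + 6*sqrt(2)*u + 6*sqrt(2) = (u + 1)*(u + 6*sqrt(2))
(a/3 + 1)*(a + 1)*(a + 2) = a^3/3 + 2*a^2 + 11*a/3 + 2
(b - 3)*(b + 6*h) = b^2 + 6*b*h - 3*b - 18*h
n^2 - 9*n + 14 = (n - 7)*(n - 2)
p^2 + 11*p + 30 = (p + 5)*(p + 6)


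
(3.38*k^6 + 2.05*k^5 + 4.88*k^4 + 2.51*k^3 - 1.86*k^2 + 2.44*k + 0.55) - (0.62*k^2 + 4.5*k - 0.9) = 3.38*k^6 + 2.05*k^5 + 4.88*k^4 + 2.51*k^3 - 2.48*k^2 - 2.06*k + 1.45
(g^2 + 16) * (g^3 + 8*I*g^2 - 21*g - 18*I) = g^5 + 8*I*g^4 - 5*g^3 + 110*I*g^2 - 336*g - 288*I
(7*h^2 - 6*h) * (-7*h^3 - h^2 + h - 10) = -49*h^5 + 35*h^4 + 13*h^3 - 76*h^2 + 60*h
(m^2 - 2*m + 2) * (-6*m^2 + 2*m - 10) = -6*m^4 + 14*m^3 - 26*m^2 + 24*m - 20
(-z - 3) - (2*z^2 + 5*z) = -2*z^2 - 6*z - 3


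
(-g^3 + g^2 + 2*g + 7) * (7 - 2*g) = 2*g^4 - 9*g^3 + 3*g^2 + 49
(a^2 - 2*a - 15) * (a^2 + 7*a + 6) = a^4 + 5*a^3 - 23*a^2 - 117*a - 90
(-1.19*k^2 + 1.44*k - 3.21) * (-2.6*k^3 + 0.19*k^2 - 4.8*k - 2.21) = 3.094*k^5 - 3.9701*k^4 + 14.3316*k^3 - 4.892*k^2 + 12.2256*k + 7.0941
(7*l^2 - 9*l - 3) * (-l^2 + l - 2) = -7*l^4 + 16*l^3 - 20*l^2 + 15*l + 6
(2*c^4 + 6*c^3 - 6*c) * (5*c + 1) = 10*c^5 + 32*c^4 + 6*c^3 - 30*c^2 - 6*c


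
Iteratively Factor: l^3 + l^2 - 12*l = (l)*(l^2 + l - 12) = l*(l - 3)*(l + 4)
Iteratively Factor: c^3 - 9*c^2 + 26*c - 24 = (c - 2)*(c^2 - 7*c + 12) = (c - 4)*(c - 2)*(c - 3)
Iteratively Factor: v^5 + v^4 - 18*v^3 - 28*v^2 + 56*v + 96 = (v - 2)*(v^4 + 3*v^3 - 12*v^2 - 52*v - 48) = (v - 2)*(v + 2)*(v^3 + v^2 - 14*v - 24) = (v - 2)*(v + 2)*(v + 3)*(v^2 - 2*v - 8) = (v - 4)*(v - 2)*(v + 2)*(v + 3)*(v + 2)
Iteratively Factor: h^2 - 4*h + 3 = (h - 1)*(h - 3)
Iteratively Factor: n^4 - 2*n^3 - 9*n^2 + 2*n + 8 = (n + 1)*(n^3 - 3*n^2 - 6*n + 8) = (n - 4)*(n + 1)*(n^2 + n - 2) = (n - 4)*(n - 1)*(n + 1)*(n + 2)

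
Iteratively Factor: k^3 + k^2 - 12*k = (k - 3)*(k^2 + 4*k) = (k - 3)*(k + 4)*(k)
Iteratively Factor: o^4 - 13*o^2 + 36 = (o + 2)*(o^3 - 2*o^2 - 9*o + 18) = (o - 2)*(o + 2)*(o^2 - 9) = (o - 3)*(o - 2)*(o + 2)*(o + 3)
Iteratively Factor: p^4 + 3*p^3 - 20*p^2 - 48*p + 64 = (p + 4)*(p^3 - p^2 - 16*p + 16) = (p + 4)^2*(p^2 - 5*p + 4) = (p - 4)*(p + 4)^2*(p - 1)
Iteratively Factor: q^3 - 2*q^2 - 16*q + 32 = (q + 4)*(q^2 - 6*q + 8) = (q - 4)*(q + 4)*(q - 2)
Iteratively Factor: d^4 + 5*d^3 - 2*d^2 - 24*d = (d + 4)*(d^3 + d^2 - 6*d) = (d - 2)*(d + 4)*(d^2 + 3*d) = d*(d - 2)*(d + 4)*(d + 3)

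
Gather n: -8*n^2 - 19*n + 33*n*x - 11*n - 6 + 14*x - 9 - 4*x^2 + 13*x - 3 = -8*n^2 + n*(33*x - 30) - 4*x^2 + 27*x - 18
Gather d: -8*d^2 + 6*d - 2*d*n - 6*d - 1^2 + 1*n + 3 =-8*d^2 - 2*d*n + n + 2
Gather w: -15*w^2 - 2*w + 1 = -15*w^2 - 2*w + 1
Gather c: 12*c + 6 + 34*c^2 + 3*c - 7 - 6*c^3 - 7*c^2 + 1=-6*c^3 + 27*c^2 + 15*c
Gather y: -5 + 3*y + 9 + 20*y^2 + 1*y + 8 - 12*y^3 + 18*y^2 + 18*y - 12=-12*y^3 + 38*y^2 + 22*y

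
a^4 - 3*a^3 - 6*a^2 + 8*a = a*(a - 4)*(a - 1)*(a + 2)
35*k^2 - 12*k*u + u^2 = (-7*k + u)*(-5*k + u)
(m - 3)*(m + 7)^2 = m^3 + 11*m^2 + 7*m - 147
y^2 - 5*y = y*(y - 5)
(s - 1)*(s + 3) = s^2 + 2*s - 3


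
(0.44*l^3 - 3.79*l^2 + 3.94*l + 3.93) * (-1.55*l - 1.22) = -0.682*l^4 + 5.3377*l^3 - 1.4832*l^2 - 10.8983*l - 4.7946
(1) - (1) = 0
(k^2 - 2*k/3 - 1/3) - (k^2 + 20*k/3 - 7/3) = 2 - 22*k/3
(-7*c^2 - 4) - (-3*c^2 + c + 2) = -4*c^2 - c - 6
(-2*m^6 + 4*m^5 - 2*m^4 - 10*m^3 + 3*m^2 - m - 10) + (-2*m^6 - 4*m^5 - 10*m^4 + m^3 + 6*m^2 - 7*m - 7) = -4*m^6 - 12*m^4 - 9*m^3 + 9*m^2 - 8*m - 17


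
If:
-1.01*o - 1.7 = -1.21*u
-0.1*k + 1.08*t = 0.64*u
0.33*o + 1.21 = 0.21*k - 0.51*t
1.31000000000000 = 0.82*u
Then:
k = 10.87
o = 0.23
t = 1.95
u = 1.60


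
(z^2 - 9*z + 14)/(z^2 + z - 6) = (z - 7)/(z + 3)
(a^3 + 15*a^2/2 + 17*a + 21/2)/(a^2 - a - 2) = (2*a^2 + 13*a + 21)/(2*(a - 2))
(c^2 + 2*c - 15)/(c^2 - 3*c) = (c + 5)/c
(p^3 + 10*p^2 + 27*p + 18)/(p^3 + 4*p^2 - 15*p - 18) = (p + 3)/(p - 3)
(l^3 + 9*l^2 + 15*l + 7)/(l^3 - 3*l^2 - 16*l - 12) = (l^2 + 8*l + 7)/(l^2 - 4*l - 12)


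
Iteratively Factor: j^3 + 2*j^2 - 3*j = (j)*(j^2 + 2*j - 3) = j*(j + 3)*(j - 1)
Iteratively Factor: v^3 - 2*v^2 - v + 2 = (v - 1)*(v^2 - v - 2) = (v - 2)*(v - 1)*(v + 1)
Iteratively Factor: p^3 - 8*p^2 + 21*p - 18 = (p - 3)*(p^2 - 5*p + 6) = (p - 3)^2*(p - 2)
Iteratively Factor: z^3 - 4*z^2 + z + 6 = (z + 1)*(z^2 - 5*z + 6) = (z - 3)*(z + 1)*(z - 2)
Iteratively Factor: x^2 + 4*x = (x)*(x + 4)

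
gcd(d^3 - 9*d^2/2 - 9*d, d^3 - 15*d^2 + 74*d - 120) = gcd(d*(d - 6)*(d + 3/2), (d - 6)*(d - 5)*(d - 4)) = d - 6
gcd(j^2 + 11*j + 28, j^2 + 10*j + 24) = j + 4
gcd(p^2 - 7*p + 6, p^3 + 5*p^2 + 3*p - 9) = p - 1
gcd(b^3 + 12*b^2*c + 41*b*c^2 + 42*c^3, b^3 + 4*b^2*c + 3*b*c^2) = b + 3*c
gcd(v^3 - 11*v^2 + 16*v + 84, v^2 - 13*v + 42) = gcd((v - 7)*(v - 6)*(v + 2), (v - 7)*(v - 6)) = v^2 - 13*v + 42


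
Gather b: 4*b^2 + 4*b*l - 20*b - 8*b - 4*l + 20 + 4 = 4*b^2 + b*(4*l - 28) - 4*l + 24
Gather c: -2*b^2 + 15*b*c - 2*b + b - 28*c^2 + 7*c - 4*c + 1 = -2*b^2 - b - 28*c^2 + c*(15*b + 3) + 1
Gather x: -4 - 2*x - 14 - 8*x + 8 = -10*x - 10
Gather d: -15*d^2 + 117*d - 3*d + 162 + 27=-15*d^2 + 114*d + 189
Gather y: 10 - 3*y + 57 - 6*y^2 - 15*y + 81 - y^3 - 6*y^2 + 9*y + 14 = -y^3 - 12*y^2 - 9*y + 162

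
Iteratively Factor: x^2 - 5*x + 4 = (x - 1)*(x - 4)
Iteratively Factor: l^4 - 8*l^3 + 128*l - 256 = (l + 4)*(l^3 - 12*l^2 + 48*l - 64) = (l - 4)*(l + 4)*(l^2 - 8*l + 16) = (l - 4)^2*(l + 4)*(l - 4)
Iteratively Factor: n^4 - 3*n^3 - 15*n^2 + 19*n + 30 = (n - 2)*(n^3 - n^2 - 17*n - 15) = (n - 2)*(n + 1)*(n^2 - 2*n - 15) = (n - 5)*(n - 2)*(n + 1)*(n + 3)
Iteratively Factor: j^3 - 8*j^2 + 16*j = (j - 4)*(j^2 - 4*j) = (j - 4)^2*(j)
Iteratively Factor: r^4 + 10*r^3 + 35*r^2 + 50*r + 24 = (r + 4)*(r^3 + 6*r^2 + 11*r + 6) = (r + 3)*(r + 4)*(r^2 + 3*r + 2) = (r + 2)*(r + 3)*(r + 4)*(r + 1)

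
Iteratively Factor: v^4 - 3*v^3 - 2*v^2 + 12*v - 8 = (v + 2)*(v^3 - 5*v^2 + 8*v - 4) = (v - 2)*(v + 2)*(v^2 - 3*v + 2) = (v - 2)^2*(v + 2)*(v - 1)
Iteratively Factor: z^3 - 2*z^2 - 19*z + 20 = (z - 1)*(z^2 - z - 20) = (z - 5)*(z - 1)*(z + 4)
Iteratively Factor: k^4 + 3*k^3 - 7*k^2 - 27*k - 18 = (k - 3)*(k^3 + 6*k^2 + 11*k + 6) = (k - 3)*(k + 1)*(k^2 + 5*k + 6) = (k - 3)*(k + 1)*(k + 3)*(k + 2)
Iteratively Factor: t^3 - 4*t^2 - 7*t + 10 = (t + 2)*(t^2 - 6*t + 5) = (t - 1)*(t + 2)*(t - 5)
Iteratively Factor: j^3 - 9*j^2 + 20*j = (j - 4)*(j^2 - 5*j) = (j - 5)*(j - 4)*(j)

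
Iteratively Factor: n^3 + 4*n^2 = (n)*(n^2 + 4*n) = n^2*(n + 4)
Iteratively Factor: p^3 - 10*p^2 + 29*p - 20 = (p - 5)*(p^2 - 5*p + 4) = (p - 5)*(p - 1)*(p - 4)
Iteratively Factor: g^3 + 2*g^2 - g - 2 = (g - 1)*(g^2 + 3*g + 2) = (g - 1)*(g + 1)*(g + 2)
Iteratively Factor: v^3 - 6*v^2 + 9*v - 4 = (v - 4)*(v^2 - 2*v + 1) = (v - 4)*(v - 1)*(v - 1)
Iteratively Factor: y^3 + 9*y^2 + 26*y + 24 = (y + 2)*(y^2 + 7*y + 12) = (y + 2)*(y + 3)*(y + 4)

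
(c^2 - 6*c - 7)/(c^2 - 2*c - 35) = (c + 1)/(c + 5)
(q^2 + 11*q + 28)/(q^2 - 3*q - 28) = (q + 7)/(q - 7)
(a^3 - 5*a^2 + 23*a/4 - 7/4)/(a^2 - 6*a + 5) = (a^2 - 4*a + 7/4)/(a - 5)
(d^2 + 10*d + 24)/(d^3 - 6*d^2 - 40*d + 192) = (d + 4)/(d^2 - 12*d + 32)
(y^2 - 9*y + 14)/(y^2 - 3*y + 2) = (y - 7)/(y - 1)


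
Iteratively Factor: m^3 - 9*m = (m)*(m^2 - 9) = m*(m + 3)*(m - 3)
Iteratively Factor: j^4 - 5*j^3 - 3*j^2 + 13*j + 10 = (j - 2)*(j^3 - 3*j^2 - 9*j - 5) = (j - 2)*(j + 1)*(j^2 - 4*j - 5) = (j - 2)*(j + 1)^2*(j - 5)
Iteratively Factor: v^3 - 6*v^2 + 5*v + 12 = (v + 1)*(v^2 - 7*v + 12) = (v - 4)*(v + 1)*(v - 3)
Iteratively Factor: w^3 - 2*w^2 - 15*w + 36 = (w - 3)*(w^2 + w - 12) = (w - 3)^2*(w + 4)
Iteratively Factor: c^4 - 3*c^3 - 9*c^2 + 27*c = (c - 3)*(c^3 - 9*c) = c*(c - 3)*(c^2 - 9) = c*(c - 3)^2*(c + 3)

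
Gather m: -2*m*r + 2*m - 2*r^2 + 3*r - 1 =m*(2 - 2*r) - 2*r^2 + 3*r - 1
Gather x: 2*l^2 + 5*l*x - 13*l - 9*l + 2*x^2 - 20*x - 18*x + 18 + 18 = 2*l^2 - 22*l + 2*x^2 + x*(5*l - 38) + 36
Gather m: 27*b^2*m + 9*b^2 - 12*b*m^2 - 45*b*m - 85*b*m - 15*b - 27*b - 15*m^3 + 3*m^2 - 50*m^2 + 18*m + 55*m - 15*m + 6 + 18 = 9*b^2 - 42*b - 15*m^3 + m^2*(-12*b - 47) + m*(27*b^2 - 130*b + 58) + 24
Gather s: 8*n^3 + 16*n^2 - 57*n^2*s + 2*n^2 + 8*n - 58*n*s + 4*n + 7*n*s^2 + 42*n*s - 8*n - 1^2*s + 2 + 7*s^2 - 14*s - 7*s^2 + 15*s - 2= 8*n^3 + 18*n^2 + 7*n*s^2 + 4*n + s*(-57*n^2 - 16*n)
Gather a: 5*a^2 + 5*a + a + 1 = 5*a^2 + 6*a + 1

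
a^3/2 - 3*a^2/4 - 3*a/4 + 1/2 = (a/2 + 1/2)*(a - 2)*(a - 1/2)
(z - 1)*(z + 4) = z^2 + 3*z - 4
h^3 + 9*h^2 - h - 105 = (h - 3)*(h + 5)*(h + 7)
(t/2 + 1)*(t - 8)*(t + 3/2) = t^3/2 - 9*t^2/4 - 25*t/2 - 12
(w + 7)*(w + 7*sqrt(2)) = w^2 + 7*w + 7*sqrt(2)*w + 49*sqrt(2)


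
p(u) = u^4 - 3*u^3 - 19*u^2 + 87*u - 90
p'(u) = 4*u^3 - 9*u^2 - 38*u + 87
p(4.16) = 26.62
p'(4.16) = 61.13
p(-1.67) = -266.53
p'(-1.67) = 106.73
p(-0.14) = -102.54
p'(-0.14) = 92.13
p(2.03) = 0.20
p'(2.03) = 6.23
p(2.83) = 0.19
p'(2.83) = -1.96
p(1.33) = -11.83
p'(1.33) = 29.95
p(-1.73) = -272.88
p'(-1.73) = 105.09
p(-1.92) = -292.26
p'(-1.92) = 98.47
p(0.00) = -90.00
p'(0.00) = 87.00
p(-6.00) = 648.00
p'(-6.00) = -873.00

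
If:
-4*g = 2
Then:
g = -1/2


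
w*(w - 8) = w^2 - 8*w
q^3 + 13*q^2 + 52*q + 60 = (q + 2)*(q + 5)*(q + 6)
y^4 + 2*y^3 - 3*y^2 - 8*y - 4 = (y - 2)*(y + 1)^2*(y + 2)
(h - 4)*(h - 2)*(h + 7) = h^3 + h^2 - 34*h + 56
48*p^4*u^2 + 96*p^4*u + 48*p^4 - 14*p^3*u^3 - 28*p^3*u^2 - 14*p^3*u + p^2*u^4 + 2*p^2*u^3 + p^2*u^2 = (-8*p + u)*(-6*p + u)*(p*u + p)^2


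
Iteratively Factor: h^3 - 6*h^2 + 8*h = (h - 4)*(h^2 - 2*h) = h*(h - 4)*(h - 2)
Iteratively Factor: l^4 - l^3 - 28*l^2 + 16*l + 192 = (l - 4)*(l^3 + 3*l^2 - 16*l - 48) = (l - 4)^2*(l^2 + 7*l + 12) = (l - 4)^2*(l + 3)*(l + 4)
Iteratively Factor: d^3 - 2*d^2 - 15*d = (d)*(d^2 - 2*d - 15) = d*(d - 5)*(d + 3)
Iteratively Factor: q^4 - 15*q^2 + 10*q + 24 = (q + 1)*(q^3 - q^2 - 14*q + 24) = (q - 2)*(q + 1)*(q^2 + q - 12) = (q - 2)*(q + 1)*(q + 4)*(q - 3)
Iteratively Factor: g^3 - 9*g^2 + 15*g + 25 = (g - 5)*(g^2 - 4*g - 5) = (g - 5)^2*(g + 1)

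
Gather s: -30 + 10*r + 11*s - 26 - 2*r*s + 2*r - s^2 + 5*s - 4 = 12*r - s^2 + s*(16 - 2*r) - 60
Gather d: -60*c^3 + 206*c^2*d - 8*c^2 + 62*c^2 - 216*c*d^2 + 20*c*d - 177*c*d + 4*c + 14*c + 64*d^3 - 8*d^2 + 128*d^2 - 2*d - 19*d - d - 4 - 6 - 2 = -60*c^3 + 54*c^2 + 18*c + 64*d^3 + d^2*(120 - 216*c) + d*(206*c^2 - 157*c - 22) - 12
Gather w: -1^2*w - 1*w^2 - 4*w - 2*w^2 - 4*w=-3*w^2 - 9*w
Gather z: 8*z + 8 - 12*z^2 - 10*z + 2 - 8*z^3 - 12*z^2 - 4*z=-8*z^3 - 24*z^2 - 6*z + 10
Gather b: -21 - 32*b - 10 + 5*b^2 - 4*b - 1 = 5*b^2 - 36*b - 32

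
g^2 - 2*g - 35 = (g - 7)*(g + 5)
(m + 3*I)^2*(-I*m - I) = -I*m^3 + 6*m^2 - I*m^2 + 6*m + 9*I*m + 9*I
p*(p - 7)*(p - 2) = p^3 - 9*p^2 + 14*p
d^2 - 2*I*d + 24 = (d - 6*I)*(d + 4*I)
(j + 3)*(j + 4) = j^2 + 7*j + 12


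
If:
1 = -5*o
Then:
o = -1/5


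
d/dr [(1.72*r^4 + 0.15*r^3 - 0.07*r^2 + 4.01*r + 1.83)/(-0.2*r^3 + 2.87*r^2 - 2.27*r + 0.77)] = (-0.344*r^6 + 9.8728*r^5 - 11.2967*r^4 + 6.2206*r^3 - 9.9053*r^2 - 10.612*r + 7.2418)/(0.04*r^6 - 1.148*r^5 + 9.1449*r^4 - 13.3378*r^3 + 9.5727*r^2 - 3.4958*r + 0.5929)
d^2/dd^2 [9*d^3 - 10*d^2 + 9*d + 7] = 54*d - 20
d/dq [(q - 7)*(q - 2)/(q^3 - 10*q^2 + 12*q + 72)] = (-q^3 + 12*q^2 - 48*q + 136)/(q^5 - 14*q^4 + 40*q^3 + 144*q^2 - 432*q - 864)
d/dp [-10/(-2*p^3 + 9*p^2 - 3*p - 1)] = 30*(-2*p^2 + 6*p - 1)/(2*p^3 - 9*p^2 + 3*p + 1)^2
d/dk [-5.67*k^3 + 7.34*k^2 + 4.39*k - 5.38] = -17.01*k^2 + 14.68*k + 4.39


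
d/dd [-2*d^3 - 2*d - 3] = -6*d^2 - 2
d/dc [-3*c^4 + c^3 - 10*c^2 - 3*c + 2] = -12*c^3 + 3*c^2 - 20*c - 3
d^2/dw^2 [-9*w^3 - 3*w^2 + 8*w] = -54*w - 6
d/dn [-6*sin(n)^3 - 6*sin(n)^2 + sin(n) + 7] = (-18*sin(n)^2 - 12*sin(n) + 1)*cos(n)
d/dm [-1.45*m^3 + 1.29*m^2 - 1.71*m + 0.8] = -4.35*m^2 + 2.58*m - 1.71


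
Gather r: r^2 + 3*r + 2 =r^2 + 3*r + 2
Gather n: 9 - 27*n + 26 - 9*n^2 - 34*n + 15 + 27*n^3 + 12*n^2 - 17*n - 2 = 27*n^3 + 3*n^2 - 78*n + 48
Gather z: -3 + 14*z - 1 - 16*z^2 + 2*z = -16*z^2 + 16*z - 4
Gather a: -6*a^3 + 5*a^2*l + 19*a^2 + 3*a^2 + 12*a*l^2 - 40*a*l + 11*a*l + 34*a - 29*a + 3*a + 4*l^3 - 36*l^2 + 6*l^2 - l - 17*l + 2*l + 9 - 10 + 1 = -6*a^3 + a^2*(5*l + 22) + a*(12*l^2 - 29*l + 8) + 4*l^3 - 30*l^2 - 16*l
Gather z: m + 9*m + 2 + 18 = 10*m + 20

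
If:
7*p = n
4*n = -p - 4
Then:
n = -28/29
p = -4/29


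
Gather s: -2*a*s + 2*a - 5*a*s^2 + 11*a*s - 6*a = -5*a*s^2 + 9*a*s - 4*a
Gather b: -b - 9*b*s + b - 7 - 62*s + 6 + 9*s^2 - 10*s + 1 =-9*b*s + 9*s^2 - 72*s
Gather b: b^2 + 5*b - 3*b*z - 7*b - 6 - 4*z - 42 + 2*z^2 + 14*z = b^2 + b*(-3*z - 2) + 2*z^2 + 10*z - 48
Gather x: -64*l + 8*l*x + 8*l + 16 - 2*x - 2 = -56*l + x*(8*l - 2) + 14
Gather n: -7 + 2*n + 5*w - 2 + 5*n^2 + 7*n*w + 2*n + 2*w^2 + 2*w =5*n^2 + n*(7*w + 4) + 2*w^2 + 7*w - 9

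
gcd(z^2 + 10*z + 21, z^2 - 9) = z + 3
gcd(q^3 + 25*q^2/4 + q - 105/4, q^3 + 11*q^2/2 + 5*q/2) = q + 5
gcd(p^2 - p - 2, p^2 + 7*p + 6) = p + 1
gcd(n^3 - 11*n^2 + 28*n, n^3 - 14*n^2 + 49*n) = n^2 - 7*n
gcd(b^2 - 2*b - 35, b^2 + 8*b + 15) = b + 5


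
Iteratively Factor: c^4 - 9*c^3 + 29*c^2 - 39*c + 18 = (c - 2)*(c^3 - 7*c^2 + 15*c - 9) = (c - 2)*(c - 1)*(c^2 - 6*c + 9) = (c - 3)*(c - 2)*(c - 1)*(c - 3)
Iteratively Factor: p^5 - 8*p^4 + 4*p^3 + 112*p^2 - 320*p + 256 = (p - 4)*(p^4 - 4*p^3 - 12*p^2 + 64*p - 64) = (p - 4)*(p - 2)*(p^3 - 2*p^2 - 16*p + 32) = (p - 4)*(p - 2)*(p + 4)*(p^2 - 6*p + 8) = (p - 4)*(p - 2)^2*(p + 4)*(p - 4)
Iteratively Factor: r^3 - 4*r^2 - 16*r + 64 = (r - 4)*(r^2 - 16) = (r - 4)*(r + 4)*(r - 4)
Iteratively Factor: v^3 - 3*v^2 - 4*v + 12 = (v - 2)*(v^2 - v - 6) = (v - 3)*(v - 2)*(v + 2)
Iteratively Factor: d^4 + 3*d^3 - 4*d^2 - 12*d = (d)*(d^3 + 3*d^2 - 4*d - 12) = d*(d + 2)*(d^2 + d - 6) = d*(d - 2)*(d + 2)*(d + 3)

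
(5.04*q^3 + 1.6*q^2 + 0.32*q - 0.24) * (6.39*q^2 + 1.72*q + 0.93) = 32.2056*q^5 + 18.8928*q^4 + 9.484*q^3 + 0.5048*q^2 - 0.1152*q - 0.2232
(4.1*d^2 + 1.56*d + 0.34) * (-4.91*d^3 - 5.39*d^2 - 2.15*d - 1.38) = -20.131*d^5 - 29.7586*d^4 - 18.8928*d^3 - 10.8446*d^2 - 2.8838*d - 0.4692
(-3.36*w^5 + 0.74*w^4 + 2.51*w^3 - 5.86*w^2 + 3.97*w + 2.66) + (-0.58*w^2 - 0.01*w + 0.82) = -3.36*w^5 + 0.74*w^4 + 2.51*w^3 - 6.44*w^2 + 3.96*w + 3.48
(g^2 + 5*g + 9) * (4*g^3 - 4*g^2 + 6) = 4*g^5 + 16*g^4 + 16*g^3 - 30*g^2 + 30*g + 54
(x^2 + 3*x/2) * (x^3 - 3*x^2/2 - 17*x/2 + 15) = x^5 - 43*x^3/4 + 9*x^2/4 + 45*x/2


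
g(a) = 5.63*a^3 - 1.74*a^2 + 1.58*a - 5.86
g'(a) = 16.89*a^2 - 3.48*a + 1.58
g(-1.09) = -16.94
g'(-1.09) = 25.44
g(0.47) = -4.92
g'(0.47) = 3.68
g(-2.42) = -99.66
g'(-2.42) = 108.92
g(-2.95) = -170.20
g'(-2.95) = 158.83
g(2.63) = 88.68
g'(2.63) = 109.25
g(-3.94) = -383.44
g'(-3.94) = 277.48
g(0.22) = -5.54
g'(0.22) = 1.63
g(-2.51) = -109.82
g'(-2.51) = 116.72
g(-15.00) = -19422.31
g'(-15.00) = 3854.03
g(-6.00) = -1294.06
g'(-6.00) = 630.50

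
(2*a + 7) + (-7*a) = 7 - 5*a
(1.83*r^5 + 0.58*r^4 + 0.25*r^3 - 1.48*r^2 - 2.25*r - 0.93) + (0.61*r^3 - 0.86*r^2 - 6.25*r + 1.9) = 1.83*r^5 + 0.58*r^4 + 0.86*r^3 - 2.34*r^2 - 8.5*r + 0.97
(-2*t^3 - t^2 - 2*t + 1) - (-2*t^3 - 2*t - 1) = 2 - t^2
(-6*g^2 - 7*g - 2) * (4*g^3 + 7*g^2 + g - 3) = -24*g^5 - 70*g^4 - 63*g^3 - 3*g^2 + 19*g + 6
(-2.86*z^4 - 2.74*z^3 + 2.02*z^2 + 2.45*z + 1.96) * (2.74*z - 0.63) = -7.8364*z^5 - 5.7058*z^4 + 7.261*z^3 + 5.4404*z^2 + 3.8269*z - 1.2348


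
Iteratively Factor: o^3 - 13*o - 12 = (o + 1)*(o^2 - o - 12) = (o - 4)*(o + 1)*(o + 3)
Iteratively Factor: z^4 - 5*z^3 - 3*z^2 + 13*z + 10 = (z - 2)*(z^3 - 3*z^2 - 9*z - 5) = (z - 2)*(z + 1)*(z^2 - 4*z - 5) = (z - 5)*(z - 2)*(z + 1)*(z + 1)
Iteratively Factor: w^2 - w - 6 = (w - 3)*(w + 2)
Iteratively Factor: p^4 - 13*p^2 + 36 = (p + 2)*(p^3 - 2*p^2 - 9*p + 18) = (p - 2)*(p + 2)*(p^2 - 9) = (p - 2)*(p + 2)*(p + 3)*(p - 3)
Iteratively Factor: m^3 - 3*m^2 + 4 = (m - 2)*(m^2 - m - 2) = (m - 2)*(m + 1)*(m - 2)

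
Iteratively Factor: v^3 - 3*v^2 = (v - 3)*(v^2) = v*(v - 3)*(v)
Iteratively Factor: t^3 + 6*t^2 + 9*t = (t + 3)*(t^2 + 3*t) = t*(t + 3)*(t + 3)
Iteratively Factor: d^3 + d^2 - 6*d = (d)*(d^2 + d - 6) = d*(d - 2)*(d + 3)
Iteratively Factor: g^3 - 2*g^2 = (g - 2)*(g^2) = g*(g - 2)*(g)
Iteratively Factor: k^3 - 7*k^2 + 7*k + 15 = (k - 3)*(k^2 - 4*k - 5) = (k - 3)*(k + 1)*(k - 5)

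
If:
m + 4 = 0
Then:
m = -4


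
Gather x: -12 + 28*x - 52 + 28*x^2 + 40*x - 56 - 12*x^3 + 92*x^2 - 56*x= -12*x^3 + 120*x^2 + 12*x - 120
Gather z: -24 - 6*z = -6*z - 24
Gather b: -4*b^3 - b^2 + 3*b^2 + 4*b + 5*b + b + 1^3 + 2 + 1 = -4*b^3 + 2*b^2 + 10*b + 4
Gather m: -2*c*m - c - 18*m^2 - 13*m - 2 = -c - 18*m^2 + m*(-2*c - 13) - 2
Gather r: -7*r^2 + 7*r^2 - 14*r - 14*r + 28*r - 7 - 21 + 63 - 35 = 0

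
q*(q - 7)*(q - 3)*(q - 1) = q^4 - 11*q^3 + 31*q^2 - 21*q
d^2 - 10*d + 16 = (d - 8)*(d - 2)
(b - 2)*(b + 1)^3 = b^4 + b^3 - 3*b^2 - 5*b - 2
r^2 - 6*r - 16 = (r - 8)*(r + 2)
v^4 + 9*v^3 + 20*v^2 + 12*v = v*(v + 1)*(v + 2)*(v + 6)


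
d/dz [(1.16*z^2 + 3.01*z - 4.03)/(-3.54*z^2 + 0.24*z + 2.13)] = (10.9338*z^2 - 23.5908*z + 7.3785)/(12.5316*z^4 - 1.6992*z^3 - 15.0228*z^2 + 1.0224*z + 4.5369)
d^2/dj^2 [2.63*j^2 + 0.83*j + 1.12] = 5.26000000000000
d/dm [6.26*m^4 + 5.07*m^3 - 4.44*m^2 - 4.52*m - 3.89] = 25.04*m^3 + 15.21*m^2 - 8.88*m - 4.52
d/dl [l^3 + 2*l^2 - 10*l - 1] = 3*l^2 + 4*l - 10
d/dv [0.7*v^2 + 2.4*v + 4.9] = 1.4*v + 2.4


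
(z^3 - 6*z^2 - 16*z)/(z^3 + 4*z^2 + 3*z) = (z^2 - 6*z - 16)/(z^2 + 4*z + 3)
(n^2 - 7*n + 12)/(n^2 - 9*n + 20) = (n - 3)/(n - 5)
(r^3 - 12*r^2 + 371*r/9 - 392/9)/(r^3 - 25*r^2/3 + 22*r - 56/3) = (3*r^2 - 29*r + 56)/(3*(r^2 - 6*r + 8))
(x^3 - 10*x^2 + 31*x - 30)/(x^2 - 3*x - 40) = (-x^3 + 10*x^2 - 31*x + 30)/(-x^2 + 3*x + 40)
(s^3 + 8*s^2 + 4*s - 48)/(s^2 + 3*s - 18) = (s^2 + 2*s - 8)/(s - 3)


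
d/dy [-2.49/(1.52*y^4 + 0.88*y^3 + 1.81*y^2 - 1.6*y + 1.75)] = (15.1392*y^3 + 6.5736*y^2 + 9.0138*y - 3.984)/(1.52*y^4 + 0.88*y^3 + 1.81*y^2 - 1.6*y + 1.75)^2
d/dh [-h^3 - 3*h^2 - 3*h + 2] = -3*h^2 - 6*h - 3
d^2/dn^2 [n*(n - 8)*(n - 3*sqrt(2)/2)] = 6*n - 16 - 3*sqrt(2)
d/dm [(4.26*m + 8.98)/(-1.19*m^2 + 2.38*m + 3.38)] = (5.0694*m^2 + 21.3724*m - 6.9736)/(1.4161*m^4 - 5.6644*m^3 - 2.38*m^2 + 16.0888*m + 11.4244)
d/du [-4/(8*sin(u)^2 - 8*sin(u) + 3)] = 32*(sin(2*u) - cos(u))/(-8*sin(u) - 4*cos(2*u) + 7)^2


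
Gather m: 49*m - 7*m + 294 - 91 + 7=42*m + 210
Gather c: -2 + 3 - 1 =0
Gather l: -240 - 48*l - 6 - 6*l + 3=-54*l - 243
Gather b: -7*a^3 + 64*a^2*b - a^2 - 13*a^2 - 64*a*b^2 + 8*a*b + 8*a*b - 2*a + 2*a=-7*a^3 - 14*a^2 - 64*a*b^2 + b*(64*a^2 + 16*a)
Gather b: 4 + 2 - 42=-36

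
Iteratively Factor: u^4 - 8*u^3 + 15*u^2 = (u - 5)*(u^3 - 3*u^2) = u*(u - 5)*(u^2 - 3*u) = u*(u - 5)*(u - 3)*(u)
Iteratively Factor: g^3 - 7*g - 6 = (g + 2)*(g^2 - 2*g - 3) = (g - 3)*(g + 2)*(g + 1)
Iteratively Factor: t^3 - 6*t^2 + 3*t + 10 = (t - 5)*(t^2 - t - 2) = (t - 5)*(t + 1)*(t - 2)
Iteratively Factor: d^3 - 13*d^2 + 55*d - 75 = (d - 5)*(d^2 - 8*d + 15) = (d - 5)^2*(d - 3)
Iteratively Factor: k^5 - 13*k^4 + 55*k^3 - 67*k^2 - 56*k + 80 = (k - 4)*(k^4 - 9*k^3 + 19*k^2 + 9*k - 20) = (k - 5)*(k - 4)*(k^3 - 4*k^2 - k + 4) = (k - 5)*(k - 4)^2*(k^2 - 1) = (k - 5)*(k - 4)^2*(k + 1)*(k - 1)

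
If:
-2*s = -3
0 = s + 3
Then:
No Solution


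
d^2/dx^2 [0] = 0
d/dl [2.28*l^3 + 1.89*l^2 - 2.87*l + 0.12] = 6.84*l^2 + 3.78*l - 2.87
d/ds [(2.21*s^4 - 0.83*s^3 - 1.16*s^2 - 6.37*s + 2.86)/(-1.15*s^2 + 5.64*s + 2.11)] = (-5.083*s^5 + 38.3477*s^4 + 9.29*s^3 - 19.1218*s^2 + 1.6828*s - 29.5711)/(1.3225*s^4 - 12.972*s^3 + 26.9566*s^2 + 23.8008*s + 4.4521)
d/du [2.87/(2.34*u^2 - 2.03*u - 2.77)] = (5.8261 - 13.4316*u)/(-2.34*u^2 + 2.03*u + 2.77)^2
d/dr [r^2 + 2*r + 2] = 2*r + 2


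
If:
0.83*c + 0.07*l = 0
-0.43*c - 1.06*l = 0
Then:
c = 0.00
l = 0.00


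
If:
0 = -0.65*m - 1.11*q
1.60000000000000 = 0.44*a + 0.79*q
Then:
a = 3.63636363636364 - 1.79545454545455*q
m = -1.70769230769231*q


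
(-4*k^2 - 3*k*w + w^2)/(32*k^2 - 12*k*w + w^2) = (k + w)/(-8*k + w)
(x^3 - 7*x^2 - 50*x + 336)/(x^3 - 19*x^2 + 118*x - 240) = (x + 7)/(x - 5)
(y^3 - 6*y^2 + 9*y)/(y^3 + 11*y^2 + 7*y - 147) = y*(y - 3)/(y^2 + 14*y + 49)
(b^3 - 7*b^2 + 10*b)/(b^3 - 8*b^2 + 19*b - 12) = b*(b^2 - 7*b + 10)/(b^3 - 8*b^2 + 19*b - 12)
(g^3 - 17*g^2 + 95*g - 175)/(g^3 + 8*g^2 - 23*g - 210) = (g^2 - 12*g + 35)/(g^2 + 13*g + 42)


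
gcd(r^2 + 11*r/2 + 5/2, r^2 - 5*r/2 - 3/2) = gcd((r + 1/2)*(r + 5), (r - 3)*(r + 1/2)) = r + 1/2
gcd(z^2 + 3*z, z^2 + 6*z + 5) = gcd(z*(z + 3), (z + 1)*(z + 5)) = 1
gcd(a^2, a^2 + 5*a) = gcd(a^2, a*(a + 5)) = a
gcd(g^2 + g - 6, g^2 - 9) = g + 3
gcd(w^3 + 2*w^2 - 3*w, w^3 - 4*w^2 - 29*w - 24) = w + 3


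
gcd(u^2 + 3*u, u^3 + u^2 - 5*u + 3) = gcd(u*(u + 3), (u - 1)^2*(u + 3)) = u + 3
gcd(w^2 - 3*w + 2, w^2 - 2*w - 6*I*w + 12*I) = w - 2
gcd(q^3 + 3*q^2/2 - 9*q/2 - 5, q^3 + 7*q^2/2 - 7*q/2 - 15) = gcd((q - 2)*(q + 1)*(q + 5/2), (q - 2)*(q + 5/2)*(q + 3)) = q^2 + q/2 - 5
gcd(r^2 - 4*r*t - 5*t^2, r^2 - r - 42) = 1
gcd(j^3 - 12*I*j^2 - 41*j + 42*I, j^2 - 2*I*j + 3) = j - 3*I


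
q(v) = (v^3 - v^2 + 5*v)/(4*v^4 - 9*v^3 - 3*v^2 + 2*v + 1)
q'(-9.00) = 0.00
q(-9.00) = -0.03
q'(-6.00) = -0.00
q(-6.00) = -0.04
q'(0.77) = 8.46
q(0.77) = -1.91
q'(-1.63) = -0.32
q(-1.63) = -0.27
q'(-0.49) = -16.33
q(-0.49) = -4.77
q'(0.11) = 3.70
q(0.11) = 0.46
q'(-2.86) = -0.05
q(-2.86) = -0.10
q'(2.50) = -174.10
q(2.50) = 7.61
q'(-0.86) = -3.48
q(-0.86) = -1.14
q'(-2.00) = -0.16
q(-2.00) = -0.18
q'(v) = (3*v^2 - 2*v + 5)/(4*v^4 - 9*v^3 - 3*v^2 + 2*v + 1) + (v^3 - v^2 + 5*v)*(-16*v^3 + 27*v^2 + 6*v - 2)/(4*v^4 - 9*v^3 - 3*v^2 + 2*v + 1)^2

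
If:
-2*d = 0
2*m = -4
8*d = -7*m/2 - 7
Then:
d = 0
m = -2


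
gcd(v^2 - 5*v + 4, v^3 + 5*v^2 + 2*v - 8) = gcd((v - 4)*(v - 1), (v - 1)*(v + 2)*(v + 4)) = v - 1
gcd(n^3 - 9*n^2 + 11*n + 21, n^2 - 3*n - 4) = n + 1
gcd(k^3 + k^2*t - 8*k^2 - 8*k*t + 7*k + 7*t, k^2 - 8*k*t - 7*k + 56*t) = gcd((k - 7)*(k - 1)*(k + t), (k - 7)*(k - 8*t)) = k - 7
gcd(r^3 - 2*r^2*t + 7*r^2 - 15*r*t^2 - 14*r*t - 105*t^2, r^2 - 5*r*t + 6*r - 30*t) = r - 5*t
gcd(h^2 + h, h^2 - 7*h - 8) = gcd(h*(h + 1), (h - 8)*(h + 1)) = h + 1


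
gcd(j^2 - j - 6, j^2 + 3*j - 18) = j - 3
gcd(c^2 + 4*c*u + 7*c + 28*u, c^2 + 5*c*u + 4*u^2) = c + 4*u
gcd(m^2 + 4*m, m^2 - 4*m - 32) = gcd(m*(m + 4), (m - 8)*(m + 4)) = m + 4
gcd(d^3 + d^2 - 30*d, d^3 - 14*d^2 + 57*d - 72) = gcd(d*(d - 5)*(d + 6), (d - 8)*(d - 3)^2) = 1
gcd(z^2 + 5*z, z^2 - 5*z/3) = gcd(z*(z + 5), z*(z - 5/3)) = z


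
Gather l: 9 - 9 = 0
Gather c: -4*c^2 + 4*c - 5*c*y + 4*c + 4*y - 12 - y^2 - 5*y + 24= -4*c^2 + c*(8 - 5*y) - y^2 - y + 12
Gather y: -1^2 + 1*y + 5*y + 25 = 6*y + 24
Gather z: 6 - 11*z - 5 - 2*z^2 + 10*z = -2*z^2 - z + 1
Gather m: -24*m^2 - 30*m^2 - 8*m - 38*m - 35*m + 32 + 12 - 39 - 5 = -54*m^2 - 81*m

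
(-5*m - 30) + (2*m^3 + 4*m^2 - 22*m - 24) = 2*m^3 + 4*m^2 - 27*m - 54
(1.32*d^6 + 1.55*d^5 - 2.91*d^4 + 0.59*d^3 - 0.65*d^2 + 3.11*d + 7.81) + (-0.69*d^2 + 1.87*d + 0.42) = 1.32*d^6 + 1.55*d^5 - 2.91*d^4 + 0.59*d^3 - 1.34*d^2 + 4.98*d + 8.23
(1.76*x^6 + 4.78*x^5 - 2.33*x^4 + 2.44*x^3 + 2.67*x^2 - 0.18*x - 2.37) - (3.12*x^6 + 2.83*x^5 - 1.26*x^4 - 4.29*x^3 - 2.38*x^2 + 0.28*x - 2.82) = -1.36*x^6 + 1.95*x^5 - 1.07*x^4 + 6.73*x^3 + 5.05*x^2 - 0.46*x + 0.45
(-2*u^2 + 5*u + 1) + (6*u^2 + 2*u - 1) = 4*u^2 + 7*u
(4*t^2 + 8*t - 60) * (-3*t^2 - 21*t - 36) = -12*t^4 - 108*t^3 - 132*t^2 + 972*t + 2160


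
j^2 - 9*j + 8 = (j - 8)*(j - 1)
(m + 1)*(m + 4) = m^2 + 5*m + 4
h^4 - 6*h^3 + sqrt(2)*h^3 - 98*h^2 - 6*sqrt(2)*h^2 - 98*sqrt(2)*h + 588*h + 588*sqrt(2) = (h - 6)*(h - 7*sqrt(2))*(h + sqrt(2))*(h + 7*sqrt(2))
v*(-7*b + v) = -7*b*v + v^2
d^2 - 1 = (d - 1)*(d + 1)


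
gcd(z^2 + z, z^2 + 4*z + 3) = z + 1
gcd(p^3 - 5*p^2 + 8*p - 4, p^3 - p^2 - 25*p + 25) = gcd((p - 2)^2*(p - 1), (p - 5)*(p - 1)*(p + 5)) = p - 1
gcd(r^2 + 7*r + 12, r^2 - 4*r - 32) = r + 4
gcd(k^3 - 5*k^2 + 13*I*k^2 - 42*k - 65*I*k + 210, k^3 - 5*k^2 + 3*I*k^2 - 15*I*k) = k - 5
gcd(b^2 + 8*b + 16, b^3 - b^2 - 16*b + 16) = b + 4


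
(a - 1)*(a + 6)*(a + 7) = a^3 + 12*a^2 + 29*a - 42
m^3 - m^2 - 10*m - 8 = (m - 4)*(m + 1)*(m + 2)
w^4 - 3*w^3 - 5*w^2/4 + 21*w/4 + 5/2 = (w - 5/2)*(w - 2)*(w + 1/2)*(w + 1)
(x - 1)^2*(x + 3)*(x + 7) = x^4 + 8*x^3 + 2*x^2 - 32*x + 21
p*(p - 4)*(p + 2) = p^3 - 2*p^2 - 8*p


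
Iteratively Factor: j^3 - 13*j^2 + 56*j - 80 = (j - 5)*(j^2 - 8*j + 16) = (j - 5)*(j - 4)*(j - 4)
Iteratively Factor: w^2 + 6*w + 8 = (w + 2)*(w + 4)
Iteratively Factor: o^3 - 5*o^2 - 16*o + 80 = (o - 5)*(o^2 - 16) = (o - 5)*(o + 4)*(o - 4)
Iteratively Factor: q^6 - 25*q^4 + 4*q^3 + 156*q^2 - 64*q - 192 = (q - 2)*(q^5 + 2*q^4 - 21*q^3 - 38*q^2 + 80*q + 96) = (q - 2)*(q + 3)*(q^4 - q^3 - 18*q^2 + 16*q + 32) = (q - 4)*(q - 2)*(q + 3)*(q^3 + 3*q^2 - 6*q - 8) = (q - 4)*(q - 2)*(q + 3)*(q + 4)*(q^2 - q - 2) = (q - 4)*(q - 2)*(q + 1)*(q + 3)*(q + 4)*(q - 2)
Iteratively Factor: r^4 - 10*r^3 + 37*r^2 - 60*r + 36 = (r - 3)*(r^3 - 7*r^2 + 16*r - 12) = (r - 3)*(r - 2)*(r^2 - 5*r + 6) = (r - 3)^2*(r - 2)*(r - 2)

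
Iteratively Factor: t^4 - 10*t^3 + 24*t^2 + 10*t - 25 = (t - 5)*(t^3 - 5*t^2 - t + 5) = (t - 5)*(t + 1)*(t^2 - 6*t + 5) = (t - 5)*(t - 1)*(t + 1)*(t - 5)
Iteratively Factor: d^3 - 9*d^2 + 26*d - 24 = (d - 3)*(d^2 - 6*d + 8) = (d - 3)*(d - 2)*(d - 4)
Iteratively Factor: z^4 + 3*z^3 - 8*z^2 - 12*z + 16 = (z + 4)*(z^3 - z^2 - 4*z + 4) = (z - 1)*(z + 4)*(z^2 - 4) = (z - 2)*(z - 1)*(z + 4)*(z + 2)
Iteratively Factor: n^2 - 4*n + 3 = (n - 3)*(n - 1)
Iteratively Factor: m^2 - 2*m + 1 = (m - 1)*(m - 1)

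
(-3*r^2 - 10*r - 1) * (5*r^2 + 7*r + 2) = -15*r^4 - 71*r^3 - 81*r^2 - 27*r - 2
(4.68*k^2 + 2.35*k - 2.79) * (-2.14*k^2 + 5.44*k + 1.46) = -10.0152*k^4 + 20.4302*k^3 + 25.5874*k^2 - 11.7466*k - 4.0734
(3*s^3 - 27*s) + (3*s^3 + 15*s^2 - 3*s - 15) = 6*s^3 + 15*s^2 - 30*s - 15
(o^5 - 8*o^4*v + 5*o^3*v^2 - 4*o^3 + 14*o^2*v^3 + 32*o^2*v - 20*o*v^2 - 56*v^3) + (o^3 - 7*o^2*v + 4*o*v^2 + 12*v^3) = o^5 - 8*o^4*v + 5*o^3*v^2 - 3*o^3 + 14*o^2*v^3 + 25*o^2*v - 16*o*v^2 - 44*v^3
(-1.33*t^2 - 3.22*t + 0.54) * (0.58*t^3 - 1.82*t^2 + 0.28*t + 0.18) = -0.7714*t^5 + 0.553*t^4 + 5.8012*t^3 - 2.1238*t^2 - 0.4284*t + 0.0972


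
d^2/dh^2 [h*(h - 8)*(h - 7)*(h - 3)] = 12*h^2 - 108*h + 202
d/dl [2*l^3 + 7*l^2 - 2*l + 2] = 6*l^2 + 14*l - 2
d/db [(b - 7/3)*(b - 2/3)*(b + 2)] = 3*b^2 - 2*b - 40/9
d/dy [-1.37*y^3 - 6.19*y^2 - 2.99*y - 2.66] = -4.11*y^2 - 12.38*y - 2.99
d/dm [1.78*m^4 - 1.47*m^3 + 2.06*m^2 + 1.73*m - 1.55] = 7.12*m^3 - 4.41*m^2 + 4.12*m + 1.73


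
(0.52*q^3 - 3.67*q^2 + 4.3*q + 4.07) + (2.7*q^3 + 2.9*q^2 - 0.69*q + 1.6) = 3.22*q^3 - 0.77*q^2 + 3.61*q + 5.67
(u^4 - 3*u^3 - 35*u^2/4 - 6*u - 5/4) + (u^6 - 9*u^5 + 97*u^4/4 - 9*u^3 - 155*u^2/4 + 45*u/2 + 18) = u^6 - 9*u^5 + 101*u^4/4 - 12*u^3 - 95*u^2/2 + 33*u/2 + 67/4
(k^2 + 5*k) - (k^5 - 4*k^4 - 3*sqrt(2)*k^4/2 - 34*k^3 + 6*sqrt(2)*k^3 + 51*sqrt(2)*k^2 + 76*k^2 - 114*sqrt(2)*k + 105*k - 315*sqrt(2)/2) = -k^5 + 3*sqrt(2)*k^4/2 + 4*k^4 - 6*sqrt(2)*k^3 + 34*k^3 - 75*k^2 - 51*sqrt(2)*k^2 - 100*k + 114*sqrt(2)*k + 315*sqrt(2)/2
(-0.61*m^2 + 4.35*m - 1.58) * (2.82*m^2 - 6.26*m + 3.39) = -1.7202*m^4 + 16.0856*m^3 - 33.7545*m^2 + 24.6373*m - 5.3562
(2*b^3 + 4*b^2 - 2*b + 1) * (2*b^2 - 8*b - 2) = 4*b^5 - 8*b^4 - 40*b^3 + 10*b^2 - 4*b - 2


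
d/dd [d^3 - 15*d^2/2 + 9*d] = 3*d^2 - 15*d + 9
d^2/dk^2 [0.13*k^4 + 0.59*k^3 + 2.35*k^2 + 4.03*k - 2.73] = 1.56*k^2 + 3.54*k + 4.7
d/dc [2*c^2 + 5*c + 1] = 4*c + 5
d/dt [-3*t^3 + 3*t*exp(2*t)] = -9*t^2 + 6*t*exp(2*t) + 3*exp(2*t)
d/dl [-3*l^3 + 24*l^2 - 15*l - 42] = -9*l^2 + 48*l - 15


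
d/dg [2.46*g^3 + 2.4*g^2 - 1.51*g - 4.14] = 7.38*g^2 + 4.8*g - 1.51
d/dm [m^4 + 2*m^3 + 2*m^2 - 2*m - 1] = 4*m^3 + 6*m^2 + 4*m - 2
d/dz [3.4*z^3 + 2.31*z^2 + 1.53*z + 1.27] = 10.2*z^2 + 4.62*z + 1.53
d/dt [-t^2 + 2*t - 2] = 2 - 2*t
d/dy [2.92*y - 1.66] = 2.92000000000000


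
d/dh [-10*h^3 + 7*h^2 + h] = -30*h^2 + 14*h + 1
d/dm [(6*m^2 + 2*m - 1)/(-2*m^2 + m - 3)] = 5*(2*m^2 - 8*m - 1)/(4*m^4 - 4*m^3 + 13*m^2 - 6*m + 9)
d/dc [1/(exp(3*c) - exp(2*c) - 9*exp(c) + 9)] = (-3*exp(2*c) + 2*exp(c) + 9)*exp(c)/(exp(3*c) - exp(2*c) - 9*exp(c) + 9)^2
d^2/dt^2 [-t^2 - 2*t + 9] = -2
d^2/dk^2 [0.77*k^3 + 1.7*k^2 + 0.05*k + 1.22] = 4.62*k + 3.4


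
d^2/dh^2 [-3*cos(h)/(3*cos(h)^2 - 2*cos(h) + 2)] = (-18*(1 - cos(h)^2)^2 - 27*cos(h)^5 + 162*cos(h)^3 - 48*cos(h)^2 - 120*cos(h) + 42)/(-3*cos(h)^2 + 2*cos(h) - 2)^3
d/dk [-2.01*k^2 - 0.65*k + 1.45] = -4.02*k - 0.65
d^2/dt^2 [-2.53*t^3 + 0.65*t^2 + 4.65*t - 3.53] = 1.3 - 15.18*t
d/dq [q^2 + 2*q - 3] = 2*q + 2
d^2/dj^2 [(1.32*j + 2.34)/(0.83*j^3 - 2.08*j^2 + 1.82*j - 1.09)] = (5.456088*j^5 + 5.671224*j^4 - 57.202704*j^3 + 96.281928*j^2 - 58.40406*j + 10.128768)/(0.571787*j^9 - 4.298736*j^8 + 14.53413*j^7 - 30.103903*j^6 + 43.160676*j^5 - 44.696028*j^4 + 33.744761*j^3 - 18.245292*j^2 + 6.487026*j - 1.295029)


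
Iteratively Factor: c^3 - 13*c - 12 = (c + 1)*(c^2 - c - 12) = (c - 4)*(c + 1)*(c + 3)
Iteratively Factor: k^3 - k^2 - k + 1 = (k + 1)*(k^2 - 2*k + 1) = (k - 1)*(k + 1)*(k - 1)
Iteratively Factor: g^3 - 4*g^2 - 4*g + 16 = (g + 2)*(g^2 - 6*g + 8) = (g - 2)*(g + 2)*(g - 4)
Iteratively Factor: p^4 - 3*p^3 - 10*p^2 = (p - 5)*(p^3 + 2*p^2) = (p - 5)*(p + 2)*(p^2) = p*(p - 5)*(p + 2)*(p)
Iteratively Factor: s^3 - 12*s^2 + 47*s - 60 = (s - 4)*(s^2 - 8*s + 15) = (s - 4)*(s - 3)*(s - 5)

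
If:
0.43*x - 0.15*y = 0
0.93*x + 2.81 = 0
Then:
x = -3.02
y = -8.66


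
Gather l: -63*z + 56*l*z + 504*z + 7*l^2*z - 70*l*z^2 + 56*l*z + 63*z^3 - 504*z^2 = 7*l^2*z + l*(-70*z^2 + 112*z) + 63*z^3 - 504*z^2 + 441*z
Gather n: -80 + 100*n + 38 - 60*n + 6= 40*n - 36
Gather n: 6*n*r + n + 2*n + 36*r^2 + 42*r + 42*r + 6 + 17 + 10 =n*(6*r + 3) + 36*r^2 + 84*r + 33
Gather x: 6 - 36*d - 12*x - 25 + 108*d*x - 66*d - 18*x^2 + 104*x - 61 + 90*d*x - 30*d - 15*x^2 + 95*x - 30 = -132*d - 33*x^2 + x*(198*d + 187) - 110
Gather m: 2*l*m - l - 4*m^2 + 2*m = -l - 4*m^2 + m*(2*l + 2)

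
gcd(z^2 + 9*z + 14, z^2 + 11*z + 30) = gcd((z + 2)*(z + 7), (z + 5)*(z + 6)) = 1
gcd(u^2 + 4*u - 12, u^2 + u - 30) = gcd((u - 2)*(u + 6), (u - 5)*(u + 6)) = u + 6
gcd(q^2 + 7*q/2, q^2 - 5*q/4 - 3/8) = 1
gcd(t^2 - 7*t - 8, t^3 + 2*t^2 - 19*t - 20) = t + 1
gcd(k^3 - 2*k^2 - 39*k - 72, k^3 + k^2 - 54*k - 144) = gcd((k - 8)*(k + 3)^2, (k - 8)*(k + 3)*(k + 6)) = k^2 - 5*k - 24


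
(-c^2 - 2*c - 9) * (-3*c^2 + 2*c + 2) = 3*c^4 + 4*c^3 + 21*c^2 - 22*c - 18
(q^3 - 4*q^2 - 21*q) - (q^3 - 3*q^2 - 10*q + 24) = -q^2 - 11*q - 24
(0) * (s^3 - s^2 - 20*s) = 0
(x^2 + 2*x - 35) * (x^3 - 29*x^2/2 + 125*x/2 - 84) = x^5 - 25*x^4/2 - 3*x^3/2 + 1097*x^2/2 - 4711*x/2 + 2940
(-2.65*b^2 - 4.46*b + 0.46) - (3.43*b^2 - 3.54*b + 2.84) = -6.08*b^2 - 0.92*b - 2.38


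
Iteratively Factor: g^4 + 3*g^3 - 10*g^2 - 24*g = (g + 2)*(g^3 + g^2 - 12*g) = g*(g + 2)*(g^2 + g - 12) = g*(g - 3)*(g + 2)*(g + 4)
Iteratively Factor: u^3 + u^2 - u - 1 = (u + 1)*(u^2 - 1) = (u + 1)^2*(u - 1)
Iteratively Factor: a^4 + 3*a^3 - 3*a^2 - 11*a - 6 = (a + 3)*(a^3 - 3*a - 2) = (a + 1)*(a + 3)*(a^2 - a - 2) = (a - 2)*(a + 1)*(a + 3)*(a + 1)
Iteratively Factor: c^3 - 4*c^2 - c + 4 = (c - 4)*(c^2 - 1) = (c - 4)*(c + 1)*(c - 1)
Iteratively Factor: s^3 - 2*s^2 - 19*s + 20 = (s - 5)*(s^2 + 3*s - 4) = (s - 5)*(s - 1)*(s + 4)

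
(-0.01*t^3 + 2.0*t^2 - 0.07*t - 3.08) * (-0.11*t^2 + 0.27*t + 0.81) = 0.0011*t^5 - 0.2227*t^4 + 0.5396*t^3 + 1.9399*t^2 - 0.8883*t - 2.4948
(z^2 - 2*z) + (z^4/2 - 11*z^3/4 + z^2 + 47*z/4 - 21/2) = z^4/2 - 11*z^3/4 + 2*z^2 + 39*z/4 - 21/2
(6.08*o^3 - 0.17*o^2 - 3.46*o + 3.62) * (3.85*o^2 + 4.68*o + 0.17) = 23.408*o^5 + 27.7999*o^4 - 13.083*o^3 - 2.2847*o^2 + 16.3534*o + 0.6154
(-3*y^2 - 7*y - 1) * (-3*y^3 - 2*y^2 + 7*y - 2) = 9*y^5 + 27*y^4 - 4*y^3 - 41*y^2 + 7*y + 2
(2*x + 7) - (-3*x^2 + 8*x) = 3*x^2 - 6*x + 7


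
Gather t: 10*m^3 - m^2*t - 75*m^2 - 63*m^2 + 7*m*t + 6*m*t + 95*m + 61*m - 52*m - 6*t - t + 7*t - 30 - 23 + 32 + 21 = 10*m^3 - 138*m^2 + 104*m + t*(-m^2 + 13*m)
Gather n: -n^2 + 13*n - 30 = -n^2 + 13*n - 30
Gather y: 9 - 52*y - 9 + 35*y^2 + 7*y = 35*y^2 - 45*y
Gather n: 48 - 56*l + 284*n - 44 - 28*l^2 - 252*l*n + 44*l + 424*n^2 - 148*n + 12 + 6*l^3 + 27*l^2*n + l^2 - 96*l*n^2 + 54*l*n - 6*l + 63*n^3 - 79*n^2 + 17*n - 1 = 6*l^3 - 27*l^2 - 18*l + 63*n^3 + n^2*(345 - 96*l) + n*(27*l^2 - 198*l + 153) + 15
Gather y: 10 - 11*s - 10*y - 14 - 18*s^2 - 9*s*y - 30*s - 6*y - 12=-18*s^2 - 41*s + y*(-9*s - 16) - 16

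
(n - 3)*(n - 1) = n^2 - 4*n + 3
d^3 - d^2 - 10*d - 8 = (d - 4)*(d + 1)*(d + 2)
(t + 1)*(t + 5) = t^2 + 6*t + 5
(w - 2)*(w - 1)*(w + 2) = w^3 - w^2 - 4*w + 4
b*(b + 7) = b^2 + 7*b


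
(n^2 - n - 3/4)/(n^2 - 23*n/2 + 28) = (4*n^2 - 4*n - 3)/(2*(2*n^2 - 23*n + 56))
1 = 1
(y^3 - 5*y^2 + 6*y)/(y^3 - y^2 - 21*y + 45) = y*(y - 2)/(y^2 + 2*y - 15)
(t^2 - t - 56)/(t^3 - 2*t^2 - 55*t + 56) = 1/(t - 1)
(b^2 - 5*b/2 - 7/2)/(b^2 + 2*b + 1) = (b - 7/2)/(b + 1)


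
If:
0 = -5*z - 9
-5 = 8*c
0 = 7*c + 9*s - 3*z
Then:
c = -5/8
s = -41/360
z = -9/5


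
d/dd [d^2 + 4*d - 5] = 2*d + 4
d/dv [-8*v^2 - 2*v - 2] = -16*v - 2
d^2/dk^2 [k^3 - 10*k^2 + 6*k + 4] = 6*k - 20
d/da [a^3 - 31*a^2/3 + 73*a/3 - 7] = 3*a^2 - 62*a/3 + 73/3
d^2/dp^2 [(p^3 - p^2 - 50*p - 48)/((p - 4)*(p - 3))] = 40*(-p^3 - 18*p^2 + 162*p - 306)/(p^6 - 21*p^5 + 183*p^4 - 847*p^3 + 2196*p^2 - 3024*p + 1728)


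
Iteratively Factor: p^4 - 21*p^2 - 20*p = (p - 5)*(p^3 + 5*p^2 + 4*p) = (p - 5)*(p + 1)*(p^2 + 4*p) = (p - 5)*(p + 1)*(p + 4)*(p)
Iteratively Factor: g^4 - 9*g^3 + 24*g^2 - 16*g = (g)*(g^3 - 9*g^2 + 24*g - 16) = g*(g - 1)*(g^2 - 8*g + 16) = g*(g - 4)*(g - 1)*(g - 4)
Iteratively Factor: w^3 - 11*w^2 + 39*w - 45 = (w - 5)*(w^2 - 6*w + 9) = (w - 5)*(w - 3)*(w - 3)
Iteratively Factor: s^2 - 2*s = (s - 2)*(s)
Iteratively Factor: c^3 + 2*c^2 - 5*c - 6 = (c + 1)*(c^2 + c - 6) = (c - 2)*(c + 1)*(c + 3)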